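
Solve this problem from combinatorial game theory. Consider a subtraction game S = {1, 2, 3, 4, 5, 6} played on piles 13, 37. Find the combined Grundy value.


Subtraction set: {1, 2, 3, 4, 5, 6}
For this subtraction set, G(n) = n mod 7 (period = max + 1 = 7).
Pile 1 (size 13): G(13) = 13 mod 7 = 6
Pile 2 (size 37): G(37) = 37 mod 7 = 2
Total Grundy value = XOR of all: 6 XOR 2 = 4

4


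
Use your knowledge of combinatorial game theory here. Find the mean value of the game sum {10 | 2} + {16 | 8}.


G1 = {10 | 2}, G2 = {16 | 8}
Each is a switch {a | b} with numbers a > b; its mean value is (a + b)/2, and mean value is additive over game sums: m(G1 + G2) = m(G1) + m(G2).
Mean of G1 = (10 + (2))/2 = 12/2 = 6
Mean of G2 = (16 + (8))/2 = 24/2 = 12
Mean of G1 + G2 = 6 + 12 = 18

18


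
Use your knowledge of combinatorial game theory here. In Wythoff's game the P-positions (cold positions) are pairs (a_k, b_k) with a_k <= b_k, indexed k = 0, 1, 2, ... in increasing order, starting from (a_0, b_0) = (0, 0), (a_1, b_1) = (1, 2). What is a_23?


By Wythoff's theorem, a_k = floor(k * phi) and b_k = floor(k * phi^2) = a_k + k, where phi = (1 + sqrt(5))/2 is the golden ratio.
phi = (1 + sqrt(5))/2 = 1.618034
k = 23
k * phi = 23 * 1.618034 = 37.214782
a_23 = floor(k * phi) = 37

37


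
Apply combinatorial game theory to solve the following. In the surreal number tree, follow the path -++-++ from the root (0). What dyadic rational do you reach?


Sign expansion: -++-++
Rule: track bounds (lo, hi), initially (-inf, +inf). On '+', the current value becomes lo and we move to the simplest number in (value, hi): value + 1 if hi = +inf, otherwise the midpoint (value + hi)/2. On '-', the current value becomes hi and we move to value - 1 if lo = -inf, otherwise the midpoint (lo + value)/2.
Start at 0.
Step 1: sign = -, move left. Bounds: (-inf, 0). Value = -1
Step 2: sign = +, move right. Bounds: (-1, 0). Value = -1/2
Step 3: sign = +, move right. Bounds: (-1/2, 0). Value = -1/4
Step 4: sign = -, move left. Bounds: (-1/2, -1/4). Value = -3/8
Step 5: sign = +, move right. Bounds: (-3/8, -1/4). Value = -5/16
Step 6: sign = +, move right. Bounds: (-5/16, -1/4). Value = -9/32
The surreal number with sign expansion -++-++ is -9/32.

-9/32


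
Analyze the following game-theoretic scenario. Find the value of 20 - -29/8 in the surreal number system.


x = 20, y = -29/8
Converting to common denominator: 8
x = 160/8, y = -29/8
x - y = 20 - -29/8 = 189/8

189/8


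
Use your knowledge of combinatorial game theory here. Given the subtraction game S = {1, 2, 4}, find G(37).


The subtraction set is S = {1, 2, 4}.
G(k) = mex{ G(k - s) : s in S, s <= k }. We compute iteratively: G(0) = 0.
G(1) = mex({0}) = 1
G(2) = mex({0, 1}) = 2
G(3) = mex({1, 2}) = 0
G(4) = mex({0, 2}) = 1
G(5) = mex({0, 1}) = 2
G(6) = mex({1, 2}) = 0
Observe that G(3)..G(6) = 0, 1, 2, 0 repeats G(0)..G(3) = 0, 1, 2, 0.
For k >= max(S) = 4, G(k) is determined by the previous 4 values G(k-4)..G(k-1); a window of 4 consecutive values has recurred shifted by 3, so by induction G(k + 3) = G(k) for all k >= 0: the sequence is periodic from the start with period 3.
One period: G(0..2) = 0, 1, 2.
37 mod 3 = 1, so G(37) = G(1) = 1.

1


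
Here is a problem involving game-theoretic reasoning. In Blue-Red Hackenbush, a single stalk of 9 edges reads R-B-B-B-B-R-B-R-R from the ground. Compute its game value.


Edges (from ground): R-B-B-B-B-R-B-R-R
By Berlekamp's sign-expansion rule, a Blue-Red Hackenbush stalk has the value of the surreal number whose sign sequence is the edge sequence with B -> + and R -> -.
Sign sequence: -++++-+--
Trace the sign expansion in the surreal number tree, starting from 0:
Edge 1: R (sign -) -> bounds (-inf, 0), value = -1
Edge 2: B (sign +) -> bounds (-1, 0), value = -1/2
Edge 3: B (sign +) -> bounds (-1/2, 0), value = -1/4
Edge 4: B (sign +) -> bounds (-1/4, 0), value = -1/8
Edge 5: B (sign +) -> bounds (-1/8, 0), value = -1/16
Edge 6: R (sign -) -> bounds (-1/8, -1/16), value = -3/32
Edge 7: B (sign +) -> bounds (-3/32, -1/16), value = -5/64
Edge 8: R (sign -) -> bounds (-3/32, -5/64), value = -11/128
Edge 9: R (sign -) -> bounds (-3/32, -11/128), value = -23/256
Game value = -23/256

-23/256


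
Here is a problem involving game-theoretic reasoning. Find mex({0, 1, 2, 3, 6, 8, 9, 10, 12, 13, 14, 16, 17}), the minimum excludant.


Set = {0, 1, 2, 3, 6, 8, 9, 10, 12, 13, 14, 16, 17}
0 is in the set.
1 is in the set.
2 is in the set.
3 is in the set.
4 is NOT in the set. This is the mex.
mex = 4

4


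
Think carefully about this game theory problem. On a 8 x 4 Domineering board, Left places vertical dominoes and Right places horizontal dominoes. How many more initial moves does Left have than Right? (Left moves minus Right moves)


Board is 8 x 4 (rows x cols).
Left (vertical) placements: (rows-1) * cols = 7 * 4 = 28
Right (horizontal) placements: rows * (cols-1) = 8 * 3 = 24
Advantage = Left - Right = 28 - 24 = 4

4


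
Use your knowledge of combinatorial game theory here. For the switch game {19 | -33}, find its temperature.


The game is {19 | -33}, a switch {a | b} with numbers a > b.
Cooling {a | b} by t gives {a - t | b + t}, which stops being hot when a - t = b + t, i.e. at t = (a - b)/2. So the temperature of a switch is (a - b)/2.
Temperature = (Left option - Right option) / 2
= (19 - (-33)) / 2
= 52 / 2
= 26

26


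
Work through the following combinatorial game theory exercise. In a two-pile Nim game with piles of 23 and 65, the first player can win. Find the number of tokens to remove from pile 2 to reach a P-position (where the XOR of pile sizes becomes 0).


Piles: 23 and 65
Current XOR: 23 XOR 65 = 86 (non-zero, so this is an N-position).
To make the XOR zero, we need to find a move that balances the piles.
For pile 2 (size 65): target = 65 XOR 86 = 23
We reduce pile 2 from 65 to 23.
Tokens removed: 65 - 23 = 42
Verification: 23 XOR 23 = 0

42


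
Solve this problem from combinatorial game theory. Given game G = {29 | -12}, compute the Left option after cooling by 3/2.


Original game: {29 | -12} (a switch {a | b} with a > b).
Cooling by t (for t below the temperature (a - b)/2 = 41/2) taxes each move by t: {a | b} cooled by t is {a - t | b + t}.
Cooling amount: t = 3/2
Cooled Left option: 29 - 3/2 = 55/2
Cooled Right option: -12 + 3/2 = -21/2
Cooled game: {55/2 | -21/2}
Left option = 55/2

55/2


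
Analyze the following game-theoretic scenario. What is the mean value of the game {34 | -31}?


Game = {34 | -31}, a switch {a | b} with numbers a > b.
Its thermograph has left wall a - t and right wall b + t, which meet at t = (a - b)/2, where both equal (a + b)/2. So the mast (mean value) is at (a + b)/2.
Mean = (34 + (-31))/2 = 3/2 = 3/2

3/2


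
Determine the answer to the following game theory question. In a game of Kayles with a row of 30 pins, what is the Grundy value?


Kayles: a move removes 1 or 2 adjacent pins from a contiguous row.
Removing pins from a row of k leaves two independent rows (a, b) with a + b = k - 1 (one pin) or a + b = k - 2 (two pins); an end removal gives a = 0.
By Sprague-Grundy, G(k) = mex{ G(a) XOR G(b) } over all these splits. G(0) = 0.
G(1): splits (0,0):0^0=0 -> mex({0}) = 1
G(2): splits (0,1):0^1=1 (0,0):0^0=0 -> mex({0, 1}) = 2
G(3): splits (0,2):0^2=2 (1,1):1^1=0 (0,1):0^1=1 -> mex({0, 1, 2}) = 3
G(4): splits (0,3):0^3=3 (1,2):1^2=3 (0,2):0^2=2 (1,1):1^1=0 -> mex({0, 2, 3}) = 1
G(5): splits (0,4):0^1=1 (1,3):1^3=2 (2,2):2^2=0 (0,3):0^3=3 (1,2):1^2=3 -> mex({0, 1, 2, 3}) = 4
G(6) = mex({0, 1, 2, 4}) = 3
G(7) = mex({0, 1, 3, 4, 5}) = 2
G(8) = mex({0, 2, 3, 5, 6}) = 1
G(9) = mex({0, 1, 2, 3, 6, 7}) = 4
G(10) = mex({0, 1, 3, 4, 5, 7}) = 2
G(11) = mex({0, 1, 2, 3, 4, 5}) = 6
G(12) = mex({0, 1, 2, 3, 5, 6, 7}) = 4
G(13) = mex({0, 2, 3, 4, 6, 7}) = 1
G(14) = mex({0, 1, 4, 5, 6, 7}) = 2
G(15) = mex({0, 1, 2, 3, 4, 5, 6}) = 7
G(16) = mex({0, 2, 3, 5, 6, 7}) = 1
G(17) = mex({0, 1, 2, 3, 5, 6, 7}) = 4
G(18) = mex({0, 1, 2, 4, 5, 6}) = 3
G(19) = mex({0, 1, 3, 4, 5, 7}) = 2
G(20) = mex({0, 2, 3, 4, 5, 6, 7}) = 1
G(21) = mex({0, 1, 2, 3, 5, 6, 7}) = 4
G(22) = mex({0, 1, 2, 3, 4, 5, 7}) = 6
G(23) = mex({0, 1, 2, 3, 4, 5, 6}) = 7
G(24) = mex({0, 1, 2, 3, 5, 6, 7}) = 4
G(25) = mex({0, 2, 3, 4, 6, 7}) = 1
G(26) = mex({0, 1, 3, 4, 5, 6, 7}) = 2
G(27) = mex({0, 1, 2, 3, 4, 5, 6, 7}) = 8
G(28) = mex({0, 1, 2, 3, 4, 6, 7, 8}) = 5
G(29) = mex({0, 1, 2, 3, 5, 6, 7, 8, 9}) = 4
G(30) = mex({0, 1, 2, 3, 4, 5, 6, 9, 10}) = 7
Therefore G(30) = 7.

7


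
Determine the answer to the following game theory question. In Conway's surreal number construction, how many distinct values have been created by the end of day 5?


Day 0: {|} = 0 is born. Count = 1.
Day n: the number of surreal numbers born by day n is 2^(n+1) - 1.
By day 0: 2^1 - 1 = 1
By day 1: 2^2 - 1 = 3
By day 2: 2^3 - 1 = 7
By day 3: 2^4 - 1 = 15
By day 4: 2^5 - 1 = 31
By day 5: 2^6 - 1 = 63
By day 5: 63 surreal numbers.

63


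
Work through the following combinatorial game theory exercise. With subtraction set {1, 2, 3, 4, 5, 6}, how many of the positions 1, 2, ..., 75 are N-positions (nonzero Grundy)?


Subtraction set S = {1, 2, 3, 4, 5, 6}, so G(n) = n mod 7.
G(n) = 0 when n is a multiple of 7.
Multiples of 7 in [1, 75]: 10
N-positions (nonzero Grundy) = 75 - 10 = 65

65


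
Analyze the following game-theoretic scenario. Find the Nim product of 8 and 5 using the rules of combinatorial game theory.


Nim multiplication is bilinear over XOR: (u XOR v) * w = (u*w) XOR (v*w).
So we split each operand into its bit components and XOR the pairwise Nim products.
8 = 8 (as XOR of powers of 2).
5 = 1 + 4 (as XOR of powers of 2).
Using the standard Nim-product table on single bits:
  2*2 = 3,   2*4 = 8,   2*8 = 12,
  4*4 = 6,   4*8 = 11,  8*8 = 13,
and  1*x = x (identity), k*l = l*k (commutative).
Pairwise Nim products:
  8 * 1 = 8
  8 * 4 = 11
XOR them: 8 XOR 11 = 3.
Result: 8 * 5 = 3 (in Nim).

3


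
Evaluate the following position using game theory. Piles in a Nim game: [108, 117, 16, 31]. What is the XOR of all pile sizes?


We need the XOR (exclusive or) of all pile sizes.
After XOR-ing pile 1 (size 108): 0 XOR 108 = 108
After XOR-ing pile 2 (size 117): 108 XOR 117 = 25
After XOR-ing pile 3 (size 16): 25 XOR 16 = 9
After XOR-ing pile 4 (size 31): 9 XOR 31 = 22
The Nim-value of this position is 22.

22


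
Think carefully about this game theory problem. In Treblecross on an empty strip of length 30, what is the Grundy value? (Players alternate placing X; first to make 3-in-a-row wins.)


Treblecross: place X on empty cells; 3-in-a-row wins.
Playing within two cells of an existing X lets the opponent win at once, so sensible play treats the cells i-2..i+2 around each X as dead. The player left with no safe cell loses, so this is a normal-play take-away game on strips of safe cells.
Placing X at cell i (0-indexed) of a strip of k safe cells leaves independent strips of sizes max(0, i-2) and max(0, k-i-3). Hence G(k) = mex{ G(max(0,i-2)) XOR G(max(0,k-i-3)) : 0 <= i < k }, with G(0) = 0.
G(1): splits (0,0):0^0=0 -> mex({0}) = 1
G(2): splits (0,0):0^0=0 -> mex({0}) = 1
G(3): splits (0,0):0^0=0 -> mex({0}) = 1
G(4): splits (0,1):0^1=1 (0,0):0^0=0 -> mex({0, 1}) = 2
G(5): splits (0,2):0^1=1 (0,1):0^1=1 (0,0):0^0=0 -> mex({0, 1}) = 2
G(6) = mex({1}) = 0
G(7) = mex({0, 1, 2}) = 3
G(8) = mex({0, 1, 2}) = 3
G(9) = mex({0, 2}) = 1
G(10) = mex({0, 2, 3}) = 1
G(11) = mex({0, 3}) = 1
G(12) = mex({1, 3}) = 0
G(13) = mex({0, 1, 2, 3}) = 4
G(14) = mex({0, 1, 2}) = 3
G(15) = mex({0, 1, 2}) = 3
G(16) = mex({0, 1, 2, 4}) = 3
G(17) = mex({0, 1, 3, 4}) = 2
G(18) = mex({0, 1, 3, 4}) = 2
G(19) = mex({0, 1, 3, 5}) = 2
G(20) = mex({0, 1, 2, 3, 5}) = 4
G(21) = mex({0, 1, 2, 3, 5}) = 4
G(22) = mex({1, 2, 6}) = 0
G(23) = mex({0, 1, 2, 3, 4, 6}) = 5
G(24) = mex({0, 1, 2, 3, 4}) = 5
G(25) = mex({0, 1, 3, 4, 7}) = 2
G(26) = mex({0, 1, 3, 4, 5, 7}) = 2
G(27) = mex({0, 1, 3, 5}) = 2
G(28) = mex({0, 1, 2, 5}) = 3
G(29) = mex({0, 1, 2, 4, 5, 6}) = 3
G(30) = mex({1, 2, 4, 6}) = 0
Therefore G(30) = 0.

0


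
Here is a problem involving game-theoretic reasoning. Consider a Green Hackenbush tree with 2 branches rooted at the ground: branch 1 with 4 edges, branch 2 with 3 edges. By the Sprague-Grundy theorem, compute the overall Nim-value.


The tree has 2 branches from the ground vertex.
In Green Hackenbush, the Nim-value of a simple path of length k is k.
Branch 1: length 4, Nim-value = 4
Branch 2: length 3, Nim-value = 3
Total Nim-value = XOR of all branch values:
0 XOR 4 = 4
4 XOR 3 = 7
Nim-value of the tree = 7

7


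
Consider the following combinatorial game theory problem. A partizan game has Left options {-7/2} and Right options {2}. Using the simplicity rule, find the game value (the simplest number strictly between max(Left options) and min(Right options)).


Left options: {-7/2}, max = -7/2
Right options: {2}, min = 2
All options are numbers and max(Left) < min(Right), so by the simplicity theorem the value is the simplest (earliest-born) number strictly between -7/2 and 2.
Integers -3 through 1 all lie strictly between -7/2 and 2.
Among integers, the simplest (lowest birthday = smallest |n|; 0 is born on day 0, +-n on day n) is 0.
No non-integer in the interval can be simpler: if x is a non-integer in the interval, then floor(x) or ceil(x) also lies in the interval (the interval contains an integer), and both are proper prefixes of x's sign expansion, i.e. born earlier. So the game value is 0.
Game value = 0

0


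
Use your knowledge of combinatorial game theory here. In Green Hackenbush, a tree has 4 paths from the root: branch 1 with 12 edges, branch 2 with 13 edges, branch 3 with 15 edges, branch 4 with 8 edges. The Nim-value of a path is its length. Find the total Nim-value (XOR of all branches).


The tree has 4 branches from the ground vertex.
In Green Hackenbush, the Nim-value of a simple path of length k is k.
Branch 1: length 12, Nim-value = 12
Branch 2: length 13, Nim-value = 13
Branch 3: length 15, Nim-value = 15
Branch 4: length 8, Nim-value = 8
Total Nim-value = XOR of all branch values:
0 XOR 12 = 12
12 XOR 13 = 1
1 XOR 15 = 14
14 XOR 8 = 6
Nim-value of the tree = 6

6


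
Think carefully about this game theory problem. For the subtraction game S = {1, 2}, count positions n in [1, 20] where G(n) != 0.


Subtraction set S = {1, 2}, so G(n) = n mod 3.
G(n) = 0 when n is a multiple of 3.
Multiples of 3 in [1, 20]: 6
N-positions (nonzero Grundy) = 20 - 6 = 14

14


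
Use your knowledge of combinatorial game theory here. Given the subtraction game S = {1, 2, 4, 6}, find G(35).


The subtraction set is S = {1, 2, 4, 6}.
G(k) = mex{ G(k - s) : s in S, s <= k }. We compute iteratively: G(0) = 0.
G(1) = mex({0}) = 1
G(2) = mex({0, 1}) = 2
G(3) = mex({1, 2}) = 0
G(4) = mex({0, 2}) = 1
G(5) = mex({0, 1}) = 2
G(6) = mex({0, 1, 2}) = 3
G(7) = mex({0, 1, 2, 3}) = 4
G(8) = mex({1, 2, 3, 4}) = 0
G(9) = mex({0, 2, 4}) = 1
G(10) = mex({0, 1, 3}) = 2
G(11) = mex({1, 2, 4}) = 0
G(12) = mex({0, 2, 3}) = 1
G(13) = mex({0, 1, 4}) = 2
Observe that G(8)..G(13) = 0, 1, 2, 0, 1, 2 repeats G(0)..G(5) = 0, 1, 2, 0, 1, 2.
For k >= max(S) = 6, G(k) is determined by the previous 6 values G(k-6)..G(k-1); a window of 6 consecutive values has recurred shifted by 8, so by induction G(k + 8) = G(k) for all k >= 0: the sequence is periodic from the start with period 8.
One period: G(0..7) = 0, 1, 2, 0, 1, 2, 3, 4.
35 mod 8 = 3, so G(35) = G(3) = 0.

0


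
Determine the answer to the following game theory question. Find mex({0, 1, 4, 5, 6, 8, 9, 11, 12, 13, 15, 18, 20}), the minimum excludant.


Set = {0, 1, 4, 5, 6, 8, 9, 11, 12, 13, 15, 18, 20}
0 is in the set.
1 is in the set.
2 is NOT in the set. This is the mex.
mex = 2

2


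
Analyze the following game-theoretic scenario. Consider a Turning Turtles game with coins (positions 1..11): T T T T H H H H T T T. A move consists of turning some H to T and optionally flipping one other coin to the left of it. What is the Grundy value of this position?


Coins: T T T T H H H H T T T
Key fact: a single head at position k behaves exactly like a Nim heap of size k (turning it to T and optionally flipping a coin at j < k corresponds to moving the heap from k to j, or to 0), and heads combine as a disjunctive sum (two heads at the same place would cancel, matching j XOR j = 0). So the Nim-value is the XOR of the 1-indexed positions of the heads.
Face-up positions (1-indexed): [5, 6, 7, 8]
XOR 0 with 5: 0 XOR 5 = 5
XOR 5 with 6: 5 XOR 6 = 3
XOR 3 with 7: 3 XOR 7 = 4
XOR 4 with 8: 4 XOR 8 = 12
Nim-value = 12

12


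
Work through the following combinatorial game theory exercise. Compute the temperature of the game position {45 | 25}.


The game is {45 | 25}, a switch {a | b} with numbers a > b.
Cooling {a | b} by t gives {a - t | b + t}, which stops being hot when a - t = b + t, i.e. at t = (a - b)/2. So the temperature of a switch is (a - b)/2.
Temperature = (Left option - Right option) / 2
= (45 - (25)) / 2
= 20 / 2
= 10

10


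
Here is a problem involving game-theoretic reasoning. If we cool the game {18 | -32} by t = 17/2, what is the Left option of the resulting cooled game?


Original game: {18 | -32} (a switch {a | b} with a > b).
Cooling by t (for t below the temperature (a - b)/2 = 25) taxes each move by t: {a | b} cooled by t is {a - t | b + t}.
Cooling amount: t = 17/2
Cooled Left option: 18 - 17/2 = 19/2
Cooled Right option: -32 + 17/2 = -47/2
Cooled game: {19/2 | -47/2}
Left option = 19/2

19/2


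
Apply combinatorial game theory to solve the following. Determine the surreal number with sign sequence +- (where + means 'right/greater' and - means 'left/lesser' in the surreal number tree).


Sign expansion: +-
Rule: track bounds (lo, hi), initially (-inf, +inf). On '+', the current value becomes lo and we move to the simplest number in (value, hi): value + 1 if hi = +inf, otherwise the midpoint (value + hi)/2. On '-', the current value becomes hi and we move to value - 1 if lo = -inf, otherwise the midpoint (lo + value)/2.
Start at 0.
Step 1: sign = +, move right. Bounds: (0, +inf). Value = 1
Step 2: sign = -, move left. Bounds: (0, 1). Value = 1/2
The surreal number with sign expansion +- is 1/2.

1/2


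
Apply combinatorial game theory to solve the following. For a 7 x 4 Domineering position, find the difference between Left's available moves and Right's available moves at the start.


Board is 7 x 4 (rows x cols).
Left (vertical) placements: (rows-1) * cols = 6 * 4 = 24
Right (horizontal) placements: rows * (cols-1) = 7 * 3 = 21
Advantage = Left - Right = 24 - 21 = 3

3


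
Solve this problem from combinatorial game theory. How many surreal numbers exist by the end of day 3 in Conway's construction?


Day 0: {|} = 0 is born. Count = 1.
Day n: the number of surreal numbers born by day n is 2^(n+1) - 1.
By day 0: 2^1 - 1 = 1
By day 1: 2^2 - 1 = 3
By day 2: 2^3 - 1 = 7
By day 3: 2^4 - 1 = 15
By day 3: 15 surreal numbers.

15


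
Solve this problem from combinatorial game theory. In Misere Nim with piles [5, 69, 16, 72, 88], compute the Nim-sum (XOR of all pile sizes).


We need the XOR (exclusive or) of all pile sizes.
After XOR-ing pile 1 (size 5): 0 XOR 5 = 5
After XOR-ing pile 2 (size 69): 5 XOR 69 = 64
After XOR-ing pile 3 (size 16): 64 XOR 16 = 80
After XOR-ing pile 4 (size 72): 80 XOR 72 = 24
After XOR-ing pile 5 (size 88): 24 XOR 88 = 64
The Nim-value of this position is 64.

64


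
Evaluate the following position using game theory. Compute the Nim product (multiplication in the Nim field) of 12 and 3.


Nim multiplication is bilinear over XOR: (u XOR v) * w = (u*w) XOR (v*w).
So we split each operand into its bit components and XOR the pairwise Nim products.
12 = 4 + 8 (as XOR of powers of 2).
3 = 1 + 2 (as XOR of powers of 2).
Using the standard Nim-product table on single bits:
  2*2 = 3,   2*4 = 8,   2*8 = 12,
  4*4 = 6,   4*8 = 11,  8*8 = 13,
and  1*x = x (identity), k*l = l*k (commutative).
Pairwise Nim products:
  4 * 1 = 4
  4 * 2 = 8
  8 * 1 = 8
  8 * 2 = 12
XOR them: 4 XOR 8 XOR 8 XOR 12 = 8.
Result: 12 * 3 = 8 (in Nim).

8


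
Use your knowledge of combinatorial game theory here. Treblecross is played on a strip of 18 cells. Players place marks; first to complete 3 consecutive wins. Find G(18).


Treblecross: place X on empty cells; 3-in-a-row wins.
Playing within two cells of an existing X lets the opponent win at once, so sensible play treats the cells i-2..i+2 around each X as dead. The player left with no safe cell loses, so this is a normal-play take-away game on strips of safe cells.
Placing X at cell i (0-indexed) of a strip of k safe cells leaves independent strips of sizes max(0, i-2) and max(0, k-i-3). Hence G(k) = mex{ G(max(0,i-2)) XOR G(max(0,k-i-3)) : 0 <= i < k }, with G(0) = 0.
G(1): splits (0,0):0^0=0 -> mex({0}) = 1
G(2): splits (0,0):0^0=0 -> mex({0}) = 1
G(3): splits (0,0):0^0=0 -> mex({0}) = 1
G(4): splits (0,1):0^1=1 (0,0):0^0=0 -> mex({0, 1}) = 2
G(5): splits (0,2):0^1=1 (0,1):0^1=1 (0,0):0^0=0 -> mex({0, 1}) = 2
G(6) = mex({1}) = 0
G(7) = mex({0, 1, 2}) = 3
G(8) = mex({0, 1, 2}) = 3
G(9) = mex({0, 2}) = 1
G(10) = mex({0, 2, 3}) = 1
G(11) = mex({0, 3}) = 1
G(12) = mex({1, 3}) = 0
G(13) = mex({0, 1, 2, 3}) = 4
G(14) = mex({0, 1, 2}) = 3
G(15) = mex({0, 1, 2}) = 3
G(16) = mex({0, 1, 2, 4}) = 3
G(17) = mex({0, 1, 3, 4}) = 2
G(18) = mex({0, 1, 3, 4}) = 2
Therefore G(18) = 2.

2


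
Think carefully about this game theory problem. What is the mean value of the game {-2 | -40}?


Game = {-2 | -40}, a switch {a | b} with numbers a > b.
Its thermograph has left wall a - t and right wall b + t, which meet at t = (a - b)/2, where both equal (a + b)/2. So the mast (mean value) is at (a + b)/2.
Mean = (-2 + (-40))/2 = -42/2 = -21

-21


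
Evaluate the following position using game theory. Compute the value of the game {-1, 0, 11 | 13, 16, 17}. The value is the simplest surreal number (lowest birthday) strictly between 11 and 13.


Left options: {-1, 0, 11}, max = 11
Right options: {13, 16, 17}, min = 13
All options are numbers and max(Left) < min(Right), so by the simplicity theorem the value is the simplest (earliest-born) number strictly between 11 and 13.
The only integer strictly between 11 and 13 is 12.
No non-integer in the interval can be simpler: if x is a non-integer in the interval, then floor(x) or ceil(x) also lies in the interval (the interval contains an integer), and both are proper prefixes of x's sign expansion, i.e. born earlier. So the game value is 12.
Game value = 12

12


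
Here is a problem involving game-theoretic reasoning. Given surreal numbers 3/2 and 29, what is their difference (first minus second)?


x = 3/2, y = 29
Converting to common denominator: 2
x = 3/2, y = 58/2
x - y = 3/2 - 29 = -55/2

-55/2


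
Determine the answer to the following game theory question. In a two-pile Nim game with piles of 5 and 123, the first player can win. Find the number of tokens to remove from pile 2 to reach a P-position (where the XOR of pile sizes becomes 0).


Piles: 5 and 123
Current XOR: 5 XOR 123 = 126 (non-zero, so this is an N-position).
To make the XOR zero, we need to find a move that balances the piles.
For pile 2 (size 123): target = 123 XOR 126 = 5
We reduce pile 2 from 123 to 5.
Tokens removed: 123 - 5 = 118
Verification: 5 XOR 5 = 0

118


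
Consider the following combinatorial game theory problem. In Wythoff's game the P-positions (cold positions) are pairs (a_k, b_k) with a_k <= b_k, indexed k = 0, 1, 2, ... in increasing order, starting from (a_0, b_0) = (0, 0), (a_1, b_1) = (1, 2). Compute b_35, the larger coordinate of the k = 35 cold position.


By Wythoff's theorem, a_k = floor(k * phi) and b_k = floor(k * phi^2) = a_k + k, where phi = (1 + sqrt(5))/2 is the golden ratio.
phi = (1 + sqrt(5))/2 = 1.618034
phi^2 = phi + 1 = 2.618034
k = 35
k * phi^2 = 35 * 2.618034 = 91.631190
b_35 = floor(k * phi^2) = 91 (check: a_35 + k = 56 + 35 = 91)

91


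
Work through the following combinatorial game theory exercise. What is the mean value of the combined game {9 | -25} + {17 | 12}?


G1 = {9 | -25}, G2 = {17 | 12}
Each is a switch {a | b} with numbers a > b; its mean value is (a + b)/2, and mean value is additive over game sums: m(G1 + G2) = m(G1) + m(G2).
Mean of G1 = (9 + (-25))/2 = -16/2 = -8
Mean of G2 = (17 + (12))/2 = 29/2 = 29/2
Mean of G1 + G2 = -8 + 29/2 = 13/2

13/2


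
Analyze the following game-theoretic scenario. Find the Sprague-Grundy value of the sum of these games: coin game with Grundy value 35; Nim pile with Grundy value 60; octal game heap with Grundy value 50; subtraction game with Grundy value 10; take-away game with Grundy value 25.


By the Sprague-Grundy theorem, the Grundy value of a sum of games is the XOR of individual Grundy values.
coin game: Grundy value = 35. Running XOR: 0 XOR 35 = 35
Nim pile: Grundy value = 60. Running XOR: 35 XOR 60 = 31
octal game heap: Grundy value = 50. Running XOR: 31 XOR 50 = 45
subtraction game: Grundy value = 10. Running XOR: 45 XOR 10 = 39
take-away game: Grundy value = 25. Running XOR: 39 XOR 25 = 62
The combined Grundy value is 62.

62


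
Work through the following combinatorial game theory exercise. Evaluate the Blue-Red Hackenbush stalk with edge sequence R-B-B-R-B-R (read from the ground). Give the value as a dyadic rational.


Edges (from ground): R-B-B-R-B-R
By Berlekamp's sign-expansion rule, a Blue-Red Hackenbush stalk has the value of the surreal number whose sign sequence is the edge sequence with B -> + and R -> -.
Sign sequence: -++-+-
Trace the sign expansion in the surreal number tree, starting from 0:
Edge 1: R (sign -) -> bounds (-inf, 0), value = -1
Edge 2: B (sign +) -> bounds (-1, 0), value = -1/2
Edge 3: B (sign +) -> bounds (-1/2, 0), value = -1/4
Edge 4: R (sign -) -> bounds (-1/2, -1/4), value = -3/8
Edge 5: B (sign +) -> bounds (-3/8, -1/4), value = -5/16
Edge 6: R (sign -) -> bounds (-3/8, -5/16), value = -11/32
Game value = -11/32

-11/32


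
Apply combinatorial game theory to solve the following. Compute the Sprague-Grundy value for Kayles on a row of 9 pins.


Kayles: a move removes 1 or 2 adjacent pins from a contiguous row.
Removing pins from a row of k leaves two independent rows (a, b) with a + b = k - 1 (one pin) or a + b = k - 2 (two pins); an end removal gives a = 0.
By Sprague-Grundy, G(k) = mex{ G(a) XOR G(b) } over all these splits. G(0) = 0.
G(1): splits (0,0):0^0=0 -> mex({0}) = 1
G(2): splits (0,1):0^1=1 (0,0):0^0=0 -> mex({0, 1}) = 2
G(3): splits (0,2):0^2=2 (1,1):1^1=0 (0,1):0^1=1 -> mex({0, 1, 2}) = 3
G(4): splits (0,3):0^3=3 (1,2):1^2=3 (0,2):0^2=2 (1,1):1^1=0 -> mex({0, 2, 3}) = 1
G(5): splits (0,4):0^1=1 (1,3):1^3=2 (2,2):2^2=0 (0,3):0^3=3 (1,2):1^2=3 -> mex({0, 1, 2, 3}) = 4
G(6) = mex({0, 1, 2, 4}) = 3
G(7) = mex({0, 1, 3, 4, 5}) = 2
G(8) = mex({0, 2, 3, 5, 6}) = 1
G(9) = mex({0, 1, 2, 3, 6, 7}) = 4
Therefore G(9) = 4.

4


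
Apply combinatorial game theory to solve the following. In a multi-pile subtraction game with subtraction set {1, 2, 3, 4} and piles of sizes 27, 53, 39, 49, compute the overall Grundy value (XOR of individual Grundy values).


Subtraction set: {1, 2, 3, 4}
For this subtraction set, G(n) = n mod 5 (period = max + 1 = 5).
Pile 1 (size 27): G(27) = 27 mod 5 = 2
Pile 2 (size 53): G(53) = 53 mod 5 = 3
Pile 3 (size 39): G(39) = 39 mod 5 = 4
Pile 4 (size 49): G(49) = 49 mod 5 = 4
Total Grundy value = XOR of all: 2 XOR 3 XOR 4 XOR 4 = 1

1


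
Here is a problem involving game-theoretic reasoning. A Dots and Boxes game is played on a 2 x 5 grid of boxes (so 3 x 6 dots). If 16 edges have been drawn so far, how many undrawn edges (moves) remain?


Grid: 2 x 5 boxes, i.e. 3 rows and 6 columns of dots.
Horizontal edges: (rows + 1) * cols = 3 * 5 = 15
Vertical edges: rows * (cols + 1) = 2 * 6 = 12
Total edges: 15 + 12 = 27
Edges drawn: 16
Remaining: 27 - 16 = 11

11


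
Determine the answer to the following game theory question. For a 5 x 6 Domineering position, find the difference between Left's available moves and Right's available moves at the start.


Board is 5 x 6 (rows x cols).
Left (vertical) placements: (rows-1) * cols = 4 * 6 = 24
Right (horizontal) placements: rows * (cols-1) = 5 * 5 = 25
Advantage = Left - Right = 24 - 25 = -1

-1


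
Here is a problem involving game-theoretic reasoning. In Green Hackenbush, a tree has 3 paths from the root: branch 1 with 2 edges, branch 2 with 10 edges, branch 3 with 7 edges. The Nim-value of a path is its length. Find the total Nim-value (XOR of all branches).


The tree has 3 branches from the ground vertex.
In Green Hackenbush, the Nim-value of a simple path of length k is k.
Branch 1: length 2, Nim-value = 2
Branch 2: length 10, Nim-value = 10
Branch 3: length 7, Nim-value = 7
Total Nim-value = XOR of all branch values:
0 XOR 2 = 2
2 XOR 10 = 8
8 XOR 7 = 15
Nim-value of the tree = 15

15


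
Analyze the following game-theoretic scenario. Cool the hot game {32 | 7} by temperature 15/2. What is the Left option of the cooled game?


Original game: {32 | 7} (a switch {a | b} with a > b).
Cooling by t (for t below the temperature (a - b)/2 = 25/2) taxes each move by t: {a | b} cooled by t is {a - t | b + t}.
Cooling amount: t = 15/2
Cooled Left option: 32 - 15/2 = 49/2
Cooled Right option: 7 + 15/2 = 29/2
Cooled game: {49/2 | 29/2}
Left option = 49/2

49/2


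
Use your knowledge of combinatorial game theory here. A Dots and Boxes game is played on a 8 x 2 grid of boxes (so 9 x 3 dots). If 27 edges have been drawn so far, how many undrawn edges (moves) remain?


Grid: 8 x 2 boxes, i.e. 9 rows and 3 columns of dots.
Horizontal edges: (rows + 1) * cols = 9 * 2 = 18
Vertical edges: rows * (cols + 1) = 8 * 3 = 24
Total edges: 18 + 24 = 42
Edges drawn: 27
Remaining: 42 - 27 = 15

15


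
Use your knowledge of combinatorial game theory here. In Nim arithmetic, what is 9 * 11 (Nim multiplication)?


Nim multiplication is bilinear over XOR: (u XOR v) * w = (u*w) XOR (v*w).
So we split each operand into its bit components and XOR the pairwise Nim products.
9 = 1 + 8 (as XOR of powers of 2).
11 = 1 + 2 + 8 (as XOR of powers of 2).
Using the standard Nim-product table on single bits:
  2*2 = 3,   2*4 = 8,   2*8 = 12,
  4*4 = 6,   4*8 = 11,  8*8 = 13,
and  1*x = x (identity), k*l = l*k (commutative).
Pairwise Nim products:
  1 * 1 = 1
  1 * 2 = 2
  1 * 8 = 8
  8 * 1 = 8
  8 * 2 = 12
  8 * 8 = 13
XOR them: 1 XOR 2 XOR 8 XOR 8 XOR 12 XOR 13 = 2.
Result: 9 * 11 = 2 (in Nim).

2


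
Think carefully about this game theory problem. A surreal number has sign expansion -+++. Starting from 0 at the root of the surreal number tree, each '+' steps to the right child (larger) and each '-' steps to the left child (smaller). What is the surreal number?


Sign expansion: -+++
Rule: track bounds (lo, hi), initially (-inf, +inf). On '+', the current value becomes lo and we move to the simplest number in (value, hi): value + 1 if hi = +inf, otherwise the midpoint (value + hi)/2. On '-', the current value becomes hi and we move to value - 1 if lo = -inf, otherwise the midpoint (lo + value)/2.
Start at 0.
Step 1: sign = -, move left. Bounds: (-inf, 0). Value = -1
Step 2: sign = +, move right. Bounds: (-1, 0). Value = -1/2
Step 3: sign = +, move right. Bounds: (-1/2, 0). Value = -1/4
Step 4: sign = +, move right. Bounds: (-1/4, 0). Value = -1/8
The surreal number with sign expansion -+++ is -1/8.

-1/8


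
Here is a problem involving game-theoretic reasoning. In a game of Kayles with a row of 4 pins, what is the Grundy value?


Kayles: a move removes 1 or 2 adjacent pins from a contiguous row.
Removing pins from a row of k leaves two independent rows (a, b) with a + b = k - 1 (one pin) or a + b = k - 2 (two pins); an end removal gives a = 0.
By Sprague-Grundy, G(k) = mex{ G(a) XOR G(b) } over all these splits. G(0) = 0.
G(1): splits (0,0):0^0=0 -> mex({0}) = 1
G(2): splits (0,1):0^1=1 (0,0):0^0=0 -> mex({0, 1}) = 2
G(3): splits (0,2):0^2=2 (1,1):1^1=0 (0,1):0^1=1 -> mex({0, 1, 2}) = 3
G(4): splits (0,3):0^3=3 (1,2):1^2=3 (0,2):0^2=2 (1,1):1^1=0 -> mex({0, 2, 3}) = 1
Therefore G(4) = 1.

1


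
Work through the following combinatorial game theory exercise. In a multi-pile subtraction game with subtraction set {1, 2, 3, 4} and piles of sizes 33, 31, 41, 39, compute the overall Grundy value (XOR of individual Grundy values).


Subtraction set: {1, 2, 3, 4}
For this subtraction set, G(n) = n mod 5 (period = max + 1 = 5).
Pile 1 (size 33): G(33) = 33 mod 5 = 3
Pile 2 (size 31): G(31) = 31 mod 5 = 1
Pile 3 (size 41): G(41) = 41 mod 5 = 1
Pile 4 (size 39): G(39) = 39 mod 5 = 4
Total Grundy value = XOR of all: 3 XOR 1 XOR 1 XOR 4 = 7

7


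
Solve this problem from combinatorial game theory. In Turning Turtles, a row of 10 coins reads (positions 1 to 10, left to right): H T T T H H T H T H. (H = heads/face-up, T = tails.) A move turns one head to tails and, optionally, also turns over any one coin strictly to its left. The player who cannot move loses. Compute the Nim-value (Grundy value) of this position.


Coins: H T T T H H T H T H
Key fact: a single head at position k behaves exactly like a Nim heap of size k (turning it to T and optionally flipping a coin at j < k corresponds to moving the heap from k to j, or to 0), and heads combine as a disjunctive sum (two heads at the same place would cancel, matching j XOR j = 0). So the Nim-value is the XOR of the 1-indexed positions of the heads.
Face-up positions (1-indexed): [1, 5, 6, 8, 10]
XOR 0 with 1: 0 XOR 1 = 1
XOR 1 with 5: 1 XOR 5 = 4
XOR 4 with 6: 4 XOR 6 = 2
XOR 2 with 8: 2 XOR 8 = 10
XOR 10 with 10: 10 XOR 10 = 0
Nim-value = 0

0


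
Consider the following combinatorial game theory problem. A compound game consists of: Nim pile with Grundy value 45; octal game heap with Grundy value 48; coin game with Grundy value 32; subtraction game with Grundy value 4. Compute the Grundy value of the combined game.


By the Sprague-Grundy theorem, the Grundy value of a sum of games is the XOR of individual Grundy values.
Nim pile: Grundy value = 45. Running XOR: 0 XOR 45 = 45
octal game heap: Grundy value = 48. Running XOR: 45 XOR 48 = 29
coin game: Grundy value = 32. Running XOR: 29 XOR 32 = 61
subtraction game: Grundy value = 4. Running XOR: 61 XOR 4 = 57
The combined Grundy value is 57.

57


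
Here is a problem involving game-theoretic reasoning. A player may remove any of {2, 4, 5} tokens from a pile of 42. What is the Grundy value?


The subtraction set is S = {2, 4, 5}.
G(k) = mex{ G(k - s) : s in S, s <= k }. We compute iteratively: G(0) = 0.
G(1) = mex({}) = 0
G(2) = mex({0}) = 1
G(3) = mex({0}) = 1
G(4) = mex({0, 1}) = 2
G(5) = mex({0, 1}) = 2
G(6) = mex({0, 1, 2}) = 3
G(7) = mex({1, 2}) = 0
G(8) = mex({1, 2, 3}) = 0
G(9) = mex({0, 2}) = 1
G(10) = mex({0, 2, 3}) = 1
G(11) = mex({0, 1, 3}) = 2
Observe that G(7)..G(11) = 0, 0, 1, 1, 2 repeats G(0)..G(4) = 0, 0, 1, 1, 2.
For k >= max(S) = 5, G(k) is determined by the previous 5 values G(k-5)..G(k-1); a window of 5 consecutive values has recurred shifted by 7, so by induction G(k + 7) = G(k) for all k >= 0: the sequence is periodic from the start with period 7.
One period: G(0..6) = 0, 0, 1, 1, 2, 2, 3.
42 mod 7 = 0, so G(42) = G(0) = 0.

0


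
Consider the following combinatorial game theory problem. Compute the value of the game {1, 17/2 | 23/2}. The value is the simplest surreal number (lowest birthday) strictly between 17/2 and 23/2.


Left options: {1, 17/2}, max = 17/2
Right options: {23/2}, min = 23/2
All options are numbers and max(Left) < min(Right), so by the simplicity theorem the value is the simplest (earliest-born) number strictly between 17/2 and 23/2.
Integers 9 through 11 all lie strictly between 17/2 and 23/2.
Among integers, the simplest (lowest birthday = smallest |n|; 0 is born on day 0, +-n on day n) is 9.
No non-integer in the interval can be simpler: if x is a non-integer in the interval, then floor(x) or ceil(x) also lies in the interval (the interval contains an integer), and both are proper prefixes of x's sign expansion, i.e. born earlier. So the game value is 9.
Game value = 9

9


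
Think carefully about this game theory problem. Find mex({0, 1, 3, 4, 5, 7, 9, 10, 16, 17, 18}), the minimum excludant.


Set = {0, 1, 3, 4, 5, 7, 9, 10, 16, 17, 18}
0 is in the set.
1 is in the set.
2 is NOT in the set. This is the mex.
mex = 2

2


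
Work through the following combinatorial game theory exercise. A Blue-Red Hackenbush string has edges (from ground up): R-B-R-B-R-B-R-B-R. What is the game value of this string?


Edges (from ground): R-B-R-B-R-B-R-B-R
By Berlekamp's sign-expansion rule, a Blue-Red Hackenbush stalk has the value of the surreal number whose sign sequence is the edge sequence with B -> + and R -> -.
Sign sequence: -+-+-+-+-
Trace the sign expansion in the surreal number tree, starting from 0:
Edge 1: R (sign -) -> bounds (-inf, 0), value = -1
Edge 2: B (sign +) -> bounds (-1, 0), value = -1/2
Edge 3: R (sign -) -> bounds (-1, -1/2), value = -3/4
Edge 4: B (sign +) -> bounds (-3/4, -1/2), value = -5/8
Edge 5: R (sign -) -> bounds (-3/4, -5/8), value = -11/16
Edge 6: B (sign +) -> bounds (-11/16, -5/8), value = -21/32
Edge 7: R (sign -) -> bounds (-11/16, -21/32), value = -43/64
Edge 8: B (sign +) -> bounds (-43/64, -21/32), value = -85/128
Edge 9: R (sign -) -> bounds (-43/64, -85/128), value = -171/256
Game value = -171/256

-171/256


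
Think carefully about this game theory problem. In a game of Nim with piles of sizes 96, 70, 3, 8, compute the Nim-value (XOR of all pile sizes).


We need the XOR (exclusive or) of all pile sizes.
After XOR-ing pile 1 (size 96): 0 XOR 96 = 96
After XOR-ing pile 2 (size 70): 96 XOR 70 = 38
After XOR-ing pile 3 (size 3): 38 XOR 3 = 37
After XOR-ing pile 4 (size 8): 37 XOR 8 = 45
The Nim-value of this position is 45.

45


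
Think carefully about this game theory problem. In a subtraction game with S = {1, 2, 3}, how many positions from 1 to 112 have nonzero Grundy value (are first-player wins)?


Subtraction set S = {1, 2, 3}, so G(n) = n mod 4.
G(n) = 0 when n is a multiple of 4.
Multiples of 4 in [1, 112]: 28
N-positions (nonzero Grundy) = 112 - 28 = 84

84


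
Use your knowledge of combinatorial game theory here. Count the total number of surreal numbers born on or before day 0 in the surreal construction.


Day 0: {|} = 0 is born. Count = 1.
Day n: the number of surreal numbers born by day n is 2^(n+1) - 1.
By day 0: 2^1 - 1 = 1
By day 0: 1 surreal numbers.

1


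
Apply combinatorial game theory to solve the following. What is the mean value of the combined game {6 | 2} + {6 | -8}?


G1 = {6 | 2}, G2 = {6 | -8}
Each is a switch {a | b} with numbers a > b; its mean value is (a + b)/2, and mean value is additive over game sums: m(G1 + G2) = m(G1) + m(G2).
Mean of G1 = (6 + (2))/2 = 8/2 = 4
Mean of G2 = (6 + (-8))/2 = -2/2 = -1
Mean of G1 + G2 = 4 + -1 = 3

3


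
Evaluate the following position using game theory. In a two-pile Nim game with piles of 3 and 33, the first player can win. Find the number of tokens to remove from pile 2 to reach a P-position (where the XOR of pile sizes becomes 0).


Piles: 3 and 33
Current XOR: 3 XOR 33 = 34 (non-zero, so this is an N-position).
To make the XOR zero, we need to find a move that balances the piles.
For pile 2 (size 33): target = 33 XOR 34 = 3
We reduce pile 2 from 33 to 3.
Tokens removed: 33 - 3 = 30
Verification: 3 XOR 3 = 0

30


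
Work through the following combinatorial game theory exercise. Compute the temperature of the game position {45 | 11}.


The game is {45 | 11}, a switch {a | b} with numbers a > b.
Cooling {a | b} by t gives {a - t | b + t}, which stops being hot when a - t = b + t, i.e. at t = (a - b)/2. So the temperature of a switch is (a - b)/2.
Temperature = (Left option - Right option) / 2
= (45 - (11)) / 2
= 34 / 2
= 17

17


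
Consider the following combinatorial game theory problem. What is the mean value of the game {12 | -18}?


Game = {12 | -18}, a switch {a | b} with numbers a > b.
Its thermograph has left wall a - t and right wall b + t, which meet at t = (a - b)/2, where both equal (a + b)/2. So the mast (mean value) is at (a + b)/2.
Mean = (12 + (-18))/2 = -6/2 = -3

-3
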